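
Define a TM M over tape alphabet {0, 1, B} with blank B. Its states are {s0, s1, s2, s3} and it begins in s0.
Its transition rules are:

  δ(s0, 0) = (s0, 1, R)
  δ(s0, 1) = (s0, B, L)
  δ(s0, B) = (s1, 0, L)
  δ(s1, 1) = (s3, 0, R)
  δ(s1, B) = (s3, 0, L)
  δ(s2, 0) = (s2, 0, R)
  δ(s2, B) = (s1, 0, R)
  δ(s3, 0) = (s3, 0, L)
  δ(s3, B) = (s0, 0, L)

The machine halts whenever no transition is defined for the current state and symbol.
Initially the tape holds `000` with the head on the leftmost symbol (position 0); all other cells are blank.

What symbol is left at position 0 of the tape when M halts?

1

s0 | [0]00B   read 0 → write 1, move R, go to s0
s0 | 1[0]0B   read 0 → write 1, move R, go to s0
s0 | 11[0]B   read 0 → write 1, move R, go to s0
s0 | 111[B]   read B → write 0, move L, go to s1
s1 | 11[1]0   read 1 → write 0, move R, go to s3
s3 | 110[0]   read 0 → write 0, move L, go to s3
s3 | 11[0]0   read 0 → write 0, move L, go to s3
s3 | 1[1]00
Cell 0 holds 1 when M halts.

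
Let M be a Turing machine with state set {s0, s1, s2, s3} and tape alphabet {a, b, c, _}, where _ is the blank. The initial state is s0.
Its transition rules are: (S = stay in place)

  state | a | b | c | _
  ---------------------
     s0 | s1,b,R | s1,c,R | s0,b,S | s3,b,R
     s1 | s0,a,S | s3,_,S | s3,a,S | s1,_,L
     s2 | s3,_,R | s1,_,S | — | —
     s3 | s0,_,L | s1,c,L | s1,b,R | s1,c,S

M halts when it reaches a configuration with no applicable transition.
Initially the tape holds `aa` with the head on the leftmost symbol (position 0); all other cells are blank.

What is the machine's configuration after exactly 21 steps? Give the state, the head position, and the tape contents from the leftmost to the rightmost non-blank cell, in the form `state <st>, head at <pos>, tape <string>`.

s0 | __[a]a_   read a → write b, move R, go to s1
s1 | __b[a]_   read a → write a, move S, go to s0
s0 | __b[a]_   read a → write b, move R, go to s1
s1 | __bb[_]   read _ → write _, move L, go to s1
s1 | __b[b]_   read b → write _, move S, go to s3
s3 | __b[_]_   read _ → write c, move S, go to s1
s1 | __b[c]_   read c → write a, move S, go to s3
s3 | __b[a]_   read a → write _, move L, go to s0
s0 | __[b]__   read b → write c, move R, go to s1
s1 | __c[_]_   read _ → write _, move L, go to s1
s1 | __[c]__   read c → write a, move S, go to s3
s3 | __[a]__   read a → write _, move L, go to s0
s0 | _[_]___   read _ → write b, move R, go to s3
s3 | _b[_]__   read _ → write c, move S, go to s1
s1 | _b[c]__   read c → write a, move S, go to s3
s3 | _b[a]__   read a → write _, move L, go to s0
s0 | _[b]___   read b → write c, move R, go to s1
s1 | _c[_]__   read _ → write _, move L, go to s1
s1 | _[c]___   read c → write a, move S, go to s3
s3 | _[a]___   read a → write _, move L, go to s0
s0 | [_]____   read _ → write b, move R, go to s3
s3 | b[_]___
After 21 steps: state s3, head at -1, tape b.

state s3, head at -1, tape b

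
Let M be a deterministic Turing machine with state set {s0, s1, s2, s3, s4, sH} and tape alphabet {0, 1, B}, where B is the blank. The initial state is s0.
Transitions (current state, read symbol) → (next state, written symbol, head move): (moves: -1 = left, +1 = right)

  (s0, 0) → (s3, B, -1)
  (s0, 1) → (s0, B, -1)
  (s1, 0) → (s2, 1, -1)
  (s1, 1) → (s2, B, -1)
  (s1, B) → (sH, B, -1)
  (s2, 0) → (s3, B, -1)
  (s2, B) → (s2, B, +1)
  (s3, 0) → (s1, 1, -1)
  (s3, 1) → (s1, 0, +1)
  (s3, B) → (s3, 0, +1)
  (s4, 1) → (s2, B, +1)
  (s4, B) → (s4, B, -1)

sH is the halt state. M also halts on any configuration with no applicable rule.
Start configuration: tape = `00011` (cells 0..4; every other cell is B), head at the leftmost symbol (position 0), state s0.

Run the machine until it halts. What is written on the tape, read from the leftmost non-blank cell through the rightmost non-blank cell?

s0 | BBB[0]0011   read 0 → write B, move -1, go to s3
s3 | BB[B]B0011   read B → write 0, move +1, go to s3
s3 | BB0[B]0011   read B → write 0, move +1, go to s3
s3 | BB00[0]011   read 0 → write 1, move -1, go to s1
s1 | BB0[0]1011   read 0 → write 1, move -1, go to s2
s2 | BB[0]11011   read 0 → write B, move -1, go to s3
s3 | B[B]B11011   read B → write 0, move +1, go to s3
s3 | B0[B]11011   read B → write 0, move +1, go to s3
s3 | B00[1]1011   read 1 → write 0, move +1, go to s1
s1 | B000[1]011   read 1 → write B, move -1, go to s2
s2 | B00[0]B011   read 0 → write B, move -1, go to s3
s3 | B0[0]BB011   read 0 → write 1, move -1, go to s1
s1 | B[0]1BB011   read 0 → write 1, move -1, go to s2
s2 | [B]11BB011   read B → write B, move +1, go to s2
s2 | B[1]1BB011
The non-blank tape span at halt is 11BB011.

11BB011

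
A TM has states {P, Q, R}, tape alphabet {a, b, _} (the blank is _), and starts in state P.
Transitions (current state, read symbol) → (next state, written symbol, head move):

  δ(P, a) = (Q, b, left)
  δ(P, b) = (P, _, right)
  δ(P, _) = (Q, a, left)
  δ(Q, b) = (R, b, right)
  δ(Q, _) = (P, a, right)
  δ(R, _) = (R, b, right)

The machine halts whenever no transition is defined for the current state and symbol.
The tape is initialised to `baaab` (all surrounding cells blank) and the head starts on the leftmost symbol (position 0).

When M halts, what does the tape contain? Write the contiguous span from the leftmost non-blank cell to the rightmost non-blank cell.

state=P head=0 tape=[b]aaab_   (P,b)→(P,_,right)
state=P head=1 tape=_[a]aab_   (P,a)→(Q,b,left)
state=Q head=0 tape=[_]baab_   (Q,_)→(P,a,right)
state=P head=1 tape=a[b]aab_   (P,b)→(P,_,right)
state=P head=2 tape=a_[a]ab_   (P,a)→(Q,b,left)
state=Q head=1 tape=a[_]bab_   (Q,_)→(P,a,right)
state=P head=2 tape=aa[b]ab_   (P,b)→(P,_,right)
state=P head=3 tape=aa_[a]b_   (P,a)→(Q,b,left)
state=Q head=2 tape=aa[_]bb_   (Q,_)→(P,a,right)
state=P head=3 tape=aaa[b]b_   (P,b)→(P,_,right)
state=P head=4 tape=aaa_[b]_   (P,b)→(P,_,right)
state=P head=5 tape=aaa__[_]   (P,_)→(Q,a,left)
state=Q head=4 tape=aaa_[_]a   (Q,_)→(P,a,right)
state=P head=5 tape=aaa_a[a]   (P,a)→(Q,b,left)
state=Q head=4 tape=aaa_[a]b
The non-blank tape span at halt is aaa_ab.

aaa_ab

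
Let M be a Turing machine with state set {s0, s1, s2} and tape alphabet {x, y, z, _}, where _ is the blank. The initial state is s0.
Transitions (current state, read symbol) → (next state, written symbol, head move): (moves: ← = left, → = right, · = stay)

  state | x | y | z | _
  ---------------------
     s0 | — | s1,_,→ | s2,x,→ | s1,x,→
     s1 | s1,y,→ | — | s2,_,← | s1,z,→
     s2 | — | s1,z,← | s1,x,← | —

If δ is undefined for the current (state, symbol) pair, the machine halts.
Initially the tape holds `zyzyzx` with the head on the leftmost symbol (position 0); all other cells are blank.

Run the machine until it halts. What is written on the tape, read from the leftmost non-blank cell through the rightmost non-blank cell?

z_x_yzx

state=s0 head=0 tape=___[z]yzyzx   (s0,z)→(s2,x,→)
state=s2 head=1 tape=___x[y]zyzx   (s2,y)→(s1,z,←)
state=s1 head=0 tape=___[x]zzyzx   (s1,x)→(s1,y,→)
state=s1 head=1 tape=___y[z]zyzx   (s1,z)→(s2,_,←)
state=s2 head=0 tape=___[y]_zyzx   (s2,y)→(s1,z,←)
state=s1 head=-1 tape=__[_]z_zyzx   (s1,_)→(s1,z,→)
state=s1 head=0 tape=__z[z]_zyzx   (s1,z)→(s2,_,←)
state=s2 head=-1 tape=__[z]__zyzx   (s2,z)→(s1,x,←)
state=s1 head=-2 tape=_[_]x__zyzx   (s1,_)→(s1,z,→)
state=s1 head=-1 tape=_z[x]__zyzx   (s1,x)→(s1,y,→)
state=s1 head=0 tape=_zy[_]_zyzx   (s1,_)→(s1,z,→)
state=s1 head=1 tape=_zyz[_]zyzx   (s1,_)→(s1,z,→)
state=s1 head=2 tape=_zyzz[z]yzx   (s1,z)→(s2,_,←)
state=s2 head=1 tape=_zyz[z]_yzx   (s2,z)→(s1,x,←)
state=s1 head=0 tape=_zy[z]x_yzx   (s1,z)→(s2,_,←)
state=s2 head=-1 tape=_z[y]_x_yzx   (s2,y)→(s1,z,←)
state=s1 head=-2 tape=_[z]z_x_yzx   (s1,z)→(s2,_,←)
state=s2 head=-3 tape=[_]_z_x_yzx
The non-blank tape span at halt is z_x_yzx.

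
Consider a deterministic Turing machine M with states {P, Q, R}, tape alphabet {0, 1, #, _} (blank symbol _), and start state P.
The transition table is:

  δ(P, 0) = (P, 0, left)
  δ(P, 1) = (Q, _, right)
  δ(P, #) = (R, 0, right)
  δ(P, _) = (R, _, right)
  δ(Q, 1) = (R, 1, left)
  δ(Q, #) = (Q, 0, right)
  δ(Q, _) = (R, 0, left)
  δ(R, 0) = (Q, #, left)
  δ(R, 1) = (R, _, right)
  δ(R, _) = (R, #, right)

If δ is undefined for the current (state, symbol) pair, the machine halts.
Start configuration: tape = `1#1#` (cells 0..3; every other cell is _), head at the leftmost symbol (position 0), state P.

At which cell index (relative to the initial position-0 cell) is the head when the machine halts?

0

P | _[1]#1#   read 1 → write _, move right, go to Q
Q | __[#]1#   read # → write 0, move right, go to Q
Q | __0[1]#   read 1 → write 1, move left, go to R
R | __[0]1#   read 0 → write #, move left, go to Q
Q | _[_]#1#   read _ → write 0, move left, go to R
R | [_]0#1#   read _ → write #, move right, go to R
R | #[0]#1#   read 0 → write #, move left, go to Q
Q | [#]##1#   read # → write 0, move right, go to Q
Q | 0[#]#1#   read # → write 0, move right, go to Q
Q | 00[#]1#   read # → write 0, move right, go to Q
Q | 000[1]#   read 1 → write 1, move left, go to R
R | 00[0]1#   read 0 → write #, move left, go to Q
Q | 0[0]#1#
At halt the head is at cell 0.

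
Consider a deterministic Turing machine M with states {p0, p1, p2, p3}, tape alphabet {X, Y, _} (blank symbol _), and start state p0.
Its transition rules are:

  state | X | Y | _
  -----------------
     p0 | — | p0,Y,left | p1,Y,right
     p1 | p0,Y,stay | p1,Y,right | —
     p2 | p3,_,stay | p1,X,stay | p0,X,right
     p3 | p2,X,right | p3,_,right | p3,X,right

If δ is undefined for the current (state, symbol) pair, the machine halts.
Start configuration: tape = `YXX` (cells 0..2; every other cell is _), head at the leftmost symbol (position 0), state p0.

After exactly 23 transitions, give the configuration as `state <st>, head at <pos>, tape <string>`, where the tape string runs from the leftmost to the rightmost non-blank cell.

state=p0 head=0 tape=___[Y]XX_   (p0,Y)→(p0,Y,left)
state=p0 head=-1 tape=__[_]YXX_   (p0,_)→(p1,Y,right)
state=p1 head=0 tape=__Y[Y]XX_   (p1,Y)→(p1,Y,right)
state=p1 head=1 tape=__YY[X]X_   (p1,X)→(p0,Y,stay)
state=p0 head=1 tape=__YY[Y]X_   (p0,Y)→(p0,Y,left)
state=p0 head=0 tape=__Y[Y]YX_   (p0,Y)→(p0,Y,left)
state=p0 head=-1 tape=__[Y]YYX_   (p0,Y)→(p0,Y,left)
state=p0 head=-2 tape=_[_]YYYX_   (p0,_)→(p1,Y,right)
state=p1 head=-1 tape=_Y[Y]YYX_   (p1,Y)→(p1,Y,right)
state=p1 head=0 tape=_YY[Y]YX_   (p1,Y)→(p1,Y,right)
state=p1 head=1 tape=_YYY[Y]X_   (p1,Y)→(p1,Y,right)
state=p1 head=2 tape=_YYYY[X]_   (p1,X)→(p0,Y,stay)
state=p0 head=2 tape=_YYYY[Y]_   (p0,Y)→(p0,Y,left)
state=p0 head=1 tape=_YYY[Y]Y_   (p0,Y)→(p0,Y,left)
state=p0 head=0 tape=_YY[Y]YY_   (p0,Y)→(p0,Y,left)
state=p0 head=-1 tape=_Y[Y]YYY_   (p0,Y)→(p0,Y,left)
state=p0 head=-2 tape=_[Y]YYYY_   (p0,Y)→(p0,Y,left)
state=p0 head=-3 tape=[_]YYYYY_   (p0,_)→(p1,Y,right)
state=p1 head=-2 tape=Y[Y]YYYY_   (p1,Y)→(p1,Y,right)
state=p1 head=-1 tape=YY[Y]YYY_   (p1,Y)→(p1,Y,right)
state=p1 head=0 tape=YYY[Y]YY_   (p1,Y)→(p1,Y,right)
state=p1 head=1 tape=YYYY[Y]Y_   (p1,Y)→(p1,Y,right)
state=p1 head=2 tape=YYYYY[Y]_   (p1,Y)→(p1,Y,right)
state=p1 head=3 tape=YYYYYY[_]
After 23 steps: state p1, head at 3, tape YYYYYY.

state p1, head at 3, tape YYYYYY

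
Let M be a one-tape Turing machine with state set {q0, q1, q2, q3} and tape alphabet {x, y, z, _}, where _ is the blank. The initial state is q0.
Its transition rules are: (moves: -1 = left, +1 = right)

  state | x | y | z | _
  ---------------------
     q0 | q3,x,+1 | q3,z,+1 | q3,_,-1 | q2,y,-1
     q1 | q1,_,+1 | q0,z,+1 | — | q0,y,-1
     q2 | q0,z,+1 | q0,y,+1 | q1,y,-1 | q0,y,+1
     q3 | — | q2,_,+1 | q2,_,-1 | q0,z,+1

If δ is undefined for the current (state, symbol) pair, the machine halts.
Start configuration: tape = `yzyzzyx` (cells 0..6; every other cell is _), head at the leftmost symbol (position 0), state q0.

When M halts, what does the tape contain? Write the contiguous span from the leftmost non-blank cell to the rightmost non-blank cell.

q0 | ___[y]zyzzyx____   read y → write z, move +1, go to q3
q3 | ___z[z]yzzyx____   read z → write _, move -1, go to q2
q2 | ___[z]_yzzyx____   read z → write y, move -1, go to q1
q1 | __[_]y_yzzyx____   read _ → write y, move -1, go to q0
q0 | _[_]yy_yzzyx____   read _ → write y, move -1, go to q2
q2 | [_]yyy_yzzyx____   read _ → write y, move +1, go to q0
q0 | y[y]yy_yzzyx____   read y → write z, move +1, go to q3
q3 | yz[y]y_yzzyx____   read y → write _, move +1, go to q2
q2 | yz_[y]_yzzyx____   read y → write y, move +1, go to q0
q0 | yz_y[_]yzzyx____   read _ → write y, move -1, go to q2
q2 | yz_[y]yyzzyx____   read y → write y, move +1, go to q0
q0 | yz_y[y]yzzyx____   read y → write z, move +1, go to q3
q3 | yz_yz[y]zzyx____   read y → write _, move +1, go to q2
q2 | yz_yz_[z]zyx____   read z → write y, move -1, go to q1
q1 | yz_yz[_]yzyx____   read _ → write y, move -1, go to q0
q0 | yz_y[z]yyzyx____   read z → write _, move -1, go to q3
q3 | yz_[y]_yyzyx____   read y → write _, move +1, go to q2
q2 | yz__[_]yyzyx____   read _ → write y, move +1, go to q0
q0 | yz__y[y]yzyx____   read y → write z, move +1, go to q3
q3 | yz__yz[y]zyx____   read y → write _, move +1, go to q2
q2 | yz__yz_[z]yx____   read z → write y, move -1, go to q1
q1 | yz__yz[_]yyx____   read _ → write y, move -1, go to q0
q0 | yz__y[z]yyyx____   read z → write _, move -1, go to q3
q3 | yz__[y]_yyyx____   read y → write _, move +1, go to q2
q2 | yz___[_]yyyx____   read _ → write y, move +1, go to q0
q0 | yz___y[y]yyx____   read y → write z, move +1, go to q3
q3 | yz___yz[y]yx____   read y → write _, move +1, go to q2
q2 | yz___yz_[y]x____   read y → write y, move +1, go to q0
q0 | yz___yz_y[x]____   read x → write x, move +1, go to q3
q3 | yz___yz_yx[_]___   read _ → write z, move +1, go to q0
q0 | yz___yz_yxz[_]__   read _ → write y, move -1, go to q2
q2 | yz___yz_yx[z]y__   read z → write y, move -1, go to q1
q1 | yz___yz_y[x]yy__   read x → write _, move +1, go to q1
q1 | yz___yz_y_[y]y__   read y → write z, move +1, go to q0
q0 | yz___yz_y_z[y]__   read y → write z, move +1, go to q3
q3 | yz___yz_y_zz[_]_   read _ → write z, move +1, go to q0
q0 | yz___yz_y_zzz[_]   read _ → write y, move -1, go to q2
q2 | yz___yz_y_zz[z]y   read z → write y, move -1, go to q1
q1 | yz___yz_y_z[z]yy
The non-blank tape span at halt is yz___yz_y_zzyy.

yz___yz_y_zzyy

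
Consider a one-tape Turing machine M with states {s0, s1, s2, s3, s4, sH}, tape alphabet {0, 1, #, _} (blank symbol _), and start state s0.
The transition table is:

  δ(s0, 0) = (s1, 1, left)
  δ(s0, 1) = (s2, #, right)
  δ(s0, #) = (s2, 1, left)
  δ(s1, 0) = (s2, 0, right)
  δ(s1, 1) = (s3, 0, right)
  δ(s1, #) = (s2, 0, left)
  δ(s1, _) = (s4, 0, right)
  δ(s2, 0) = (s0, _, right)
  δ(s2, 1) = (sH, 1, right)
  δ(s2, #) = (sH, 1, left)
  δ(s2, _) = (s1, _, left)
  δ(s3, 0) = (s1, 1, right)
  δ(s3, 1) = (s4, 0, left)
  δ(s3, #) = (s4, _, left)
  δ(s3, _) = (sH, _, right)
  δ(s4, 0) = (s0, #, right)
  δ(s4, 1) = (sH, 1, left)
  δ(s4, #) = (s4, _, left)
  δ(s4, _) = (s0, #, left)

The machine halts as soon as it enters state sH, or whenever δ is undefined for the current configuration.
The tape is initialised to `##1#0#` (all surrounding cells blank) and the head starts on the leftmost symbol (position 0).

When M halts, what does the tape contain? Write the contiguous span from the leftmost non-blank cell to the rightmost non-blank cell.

state=s0 head=0 tape=___[#]#1#0#   (s0,#)→(s2,1,left)
state=s2 head=-1 tape=__[_]1#1#0#   (s2,_)→(s1,_,left)
state=s1 head=-2 tape=_[_]_1#1#0#   (s1,_)→(s4,0,right)
state=s4 head=-1 tape=_0[_]1#1#0#   (s4,_)→(s0,#,left)
state=s0 head=-2 tape=_[0]#1#1#0#   (s0,0)→(s1,1,left)
state=s1 head=-3 tape=[_]1#1#1#0#   (s1,_)→(s4,0,right)
state=s4 head=-2 tape=0[1]#1#1#0#   (s4,1)→(sH,1,left)
state=sH head=-3 tape=[0]1#1#1#0#
The non-blank tape span at halt is 01#1#1#0#.

01#1#1#0#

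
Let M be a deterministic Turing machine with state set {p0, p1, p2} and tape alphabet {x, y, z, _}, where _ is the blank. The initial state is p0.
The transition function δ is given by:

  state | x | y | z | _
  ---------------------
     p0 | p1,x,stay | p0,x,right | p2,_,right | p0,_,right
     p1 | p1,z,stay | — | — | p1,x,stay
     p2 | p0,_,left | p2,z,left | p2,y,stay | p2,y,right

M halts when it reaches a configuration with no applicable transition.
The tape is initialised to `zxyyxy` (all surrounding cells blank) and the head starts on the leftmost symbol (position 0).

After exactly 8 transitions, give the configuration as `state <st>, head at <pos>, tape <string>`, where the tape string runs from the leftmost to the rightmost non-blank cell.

p0 | [z]xyyxy   read z → write _, move right, go to p2
p2 | _[x]yyxy   read x → write _, move left, go to p0
p0 | [_]_yyxy   read _ → write _, move right, go to p0
p0 | _[_]yyxy   read _ → write _, move right, go to p0
p0 | __[y]yxy   read y → write x, move right, go to p0
p0 | __x[y]xy   read y → write x, move right, go to p0
p0 | __xx[x]y   read x → write x, move stay, go to p1
p1 | __xx[x]y   read x → write z, move stay, go to p1
p1 | __xx[z]y
After 8 steps: state p1, head at 4, tape xxzy.

state p1, head at 4, tape xxzy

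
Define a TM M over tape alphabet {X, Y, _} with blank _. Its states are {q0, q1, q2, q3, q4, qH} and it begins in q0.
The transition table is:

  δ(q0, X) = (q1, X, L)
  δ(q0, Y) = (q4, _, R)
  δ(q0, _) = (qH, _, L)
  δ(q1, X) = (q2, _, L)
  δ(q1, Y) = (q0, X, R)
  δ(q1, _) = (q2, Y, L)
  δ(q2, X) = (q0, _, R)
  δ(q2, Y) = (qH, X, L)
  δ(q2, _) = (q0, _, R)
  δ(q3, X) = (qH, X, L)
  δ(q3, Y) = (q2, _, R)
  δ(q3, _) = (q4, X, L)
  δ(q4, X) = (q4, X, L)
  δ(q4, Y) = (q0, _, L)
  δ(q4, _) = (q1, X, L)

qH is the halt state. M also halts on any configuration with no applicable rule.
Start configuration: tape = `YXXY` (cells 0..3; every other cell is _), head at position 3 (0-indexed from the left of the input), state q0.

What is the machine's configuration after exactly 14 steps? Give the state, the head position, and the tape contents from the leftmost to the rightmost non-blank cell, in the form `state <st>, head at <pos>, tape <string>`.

state qH, head at -1, tape XYXXX

q0 | _YXX[Y]_   read Y → write _, move R, go to q4
q4 | _YXX_[_]   read _ → write X, move L, go to q1
q1 | _YXX[_]X   read _ → write Y, move L, go to q2
q2 | _YX[X]YX   read X → write _, move R, go to q0
q0 | _YX_[Y]X   read Y → write _, move R, go to q4
q4 | _YX__[X]   read X → write X, move L, go to q4
q4 | _YX_[_]X   read _ → write X, move L, go to q1
q1 | _YX[_]XX   read _ → write Y, move L, go to q2
q2 | _Y[X]YXX   read X → write _, move R, go to q0
q0 | _Y_[Y]XX   read Y → write _, move R, go to q4
q4 | _Y__[X]X   read X → write X, move L, go to q4
q4 | _Y_[_]XX   read _ → write X, move L, go to q1
q1 | _Y[_]XXX   read _ → write Y, move L, go to q2
q2 | _[Y]YXXX   read Y → write X, move L, go to qH
qH | [_]XYXXX
After 14 steps: state qH, head at -1, tape XYXXX.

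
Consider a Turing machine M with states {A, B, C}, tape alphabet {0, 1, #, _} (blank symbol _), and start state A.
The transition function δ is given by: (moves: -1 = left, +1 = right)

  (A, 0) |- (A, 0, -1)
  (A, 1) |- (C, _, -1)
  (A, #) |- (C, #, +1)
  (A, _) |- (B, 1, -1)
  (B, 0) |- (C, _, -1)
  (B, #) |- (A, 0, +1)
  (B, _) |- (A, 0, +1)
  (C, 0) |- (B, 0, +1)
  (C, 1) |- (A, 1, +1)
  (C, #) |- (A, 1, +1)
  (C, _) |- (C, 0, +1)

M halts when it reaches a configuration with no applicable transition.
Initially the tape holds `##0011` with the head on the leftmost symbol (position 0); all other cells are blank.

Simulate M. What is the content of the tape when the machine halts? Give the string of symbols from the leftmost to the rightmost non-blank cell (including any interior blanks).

A | [#]#0011   read # → write #, move +1, go to C
C | #[#]0011   read # → write 1, move +1, go to A
A | #1[0]011   read 0 → write 0, move -1, go to A
A | #[1]0011   read 1 → write _, move -1, go to C
C | [#]_0011   read # → write 1, move +1, go to A
A | 1[_]0011   read _ → write 1, move -1, go to B
B | [1]10011
The non-blank tape span at halt is 110011.

110011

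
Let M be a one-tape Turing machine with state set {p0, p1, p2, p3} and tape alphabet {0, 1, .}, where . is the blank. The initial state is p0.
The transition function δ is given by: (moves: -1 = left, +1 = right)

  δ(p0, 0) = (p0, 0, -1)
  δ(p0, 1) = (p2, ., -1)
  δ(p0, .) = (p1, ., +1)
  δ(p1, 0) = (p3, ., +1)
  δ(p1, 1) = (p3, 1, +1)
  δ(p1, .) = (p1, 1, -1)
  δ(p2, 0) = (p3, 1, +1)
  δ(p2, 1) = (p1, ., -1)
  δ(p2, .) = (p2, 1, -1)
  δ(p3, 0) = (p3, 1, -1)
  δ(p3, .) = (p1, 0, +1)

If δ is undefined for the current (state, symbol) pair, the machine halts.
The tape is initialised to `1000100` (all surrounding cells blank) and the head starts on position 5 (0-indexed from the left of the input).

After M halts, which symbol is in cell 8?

p0 | 10001[0]0..   read 0 → write 0, move -1, go to p0
p0 | 1000[1]00..   read 1 → write ., move -1, go to p2
p2 | 100[0].00..   read 0 → write 1, move +1, go to p3
p3 | 1001[.]00..   read . → write 0, move +1, go to p1
p1 | 10010[0]0..   read 0 → write ., move +1, go to p3
p3 | 10010.[0]..   read 0 → write 1, move -1, go to p3
p3 | 10010[.]1..   read . → write 0, move +1, go to p1
p1 | 100100[1]..   read 1 → write 1, move +1, go to p3
p3 | 1001001[.].   read . → write 0, move +1, go to p1
p1 | 10010010[.]   read . → write 1, move -1, go to p1
p1 | 1001001[0]1   read 0 → write ., move +1, go to p3
p3 | 1001001.[1]
Cell 8 holds 1 when M halts.

1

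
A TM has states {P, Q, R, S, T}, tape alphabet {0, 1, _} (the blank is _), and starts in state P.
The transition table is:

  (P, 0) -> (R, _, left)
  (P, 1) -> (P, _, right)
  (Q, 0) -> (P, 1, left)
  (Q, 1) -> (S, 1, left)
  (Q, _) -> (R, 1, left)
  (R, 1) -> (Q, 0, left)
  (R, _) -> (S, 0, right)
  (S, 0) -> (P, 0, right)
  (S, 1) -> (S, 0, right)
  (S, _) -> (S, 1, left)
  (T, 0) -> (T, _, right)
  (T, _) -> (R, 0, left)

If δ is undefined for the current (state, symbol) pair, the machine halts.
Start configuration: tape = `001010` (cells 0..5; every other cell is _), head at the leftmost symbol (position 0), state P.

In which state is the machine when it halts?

P

P | _[0]01010_   read 0 → write _, move left, go to R
R | [_]_01010_   read _ → write 0, move right, go to S
S | 0[_]01010_   read _ → write 1, move left, go to S
S | [0]101010_   read 0 → write 0, move right, go to P
P | 0[1]01010_   read 1 → write _, move right, go to P
P | 0_[0]1010_   read 0 → write _, move left, go to R
R | 0[_]_1010_   read _ → write 0, move right, go to S
S | 00[_]1010_   read _ → write 1, move left, go to S
S | 0[0]11010_   read 0 → write 0, move right, go to P
P | 00[1]1010_   read 1 → write _, move right, go to P
P | 00_[1]010_   read 1 → write _, move right, go to P
P | 00__[0]10_   read 0 → write _, move left, go to R
R | 00_[_]_10_   read _ → write 0, move right, go to S
S | 00_0[_]10_   read _ → write 1, move left, go to S
S | 00_[0]110_   read 0 → write 0, move right, go to P
P | 00_0[1]10_   read 1 → write _, move right, go to P
P | 00_0_[1]0_   read 1 → write _, move right, go to P
P | 00_0__[0]_   read 0 → write _, move left, go to R
R | 00_0_[_]__   read _ → write 0, move right, go to S
S | 00_0_0[_]_   read _ → write 1, move left, go to S
S | 00_0_[0]1_   read 0 → write 0, move right, go to P
P | 00_0_0[1]_   read 1 → write _, move right, go to P
P | 00_0_0_[_]
No transition is defined for (P, _); M halts in state P.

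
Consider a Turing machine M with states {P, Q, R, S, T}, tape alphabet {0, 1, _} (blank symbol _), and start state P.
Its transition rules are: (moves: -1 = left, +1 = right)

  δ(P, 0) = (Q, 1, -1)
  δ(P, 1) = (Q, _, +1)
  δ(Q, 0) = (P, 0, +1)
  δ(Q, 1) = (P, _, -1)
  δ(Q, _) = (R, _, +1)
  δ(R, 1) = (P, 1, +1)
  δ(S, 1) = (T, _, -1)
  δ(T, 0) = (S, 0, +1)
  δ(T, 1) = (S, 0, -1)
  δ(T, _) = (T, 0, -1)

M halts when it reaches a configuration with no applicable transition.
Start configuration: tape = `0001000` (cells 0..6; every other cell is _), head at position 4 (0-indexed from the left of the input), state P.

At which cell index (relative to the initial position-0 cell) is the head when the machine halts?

3

state=P head=4 tape=0001[0]00   (P,0)→(Q,1,-1)
state=Q head=3 tape=000[1]100   (Q,1)→(P,_,-1)
state=P head=2 tape=00[0]_100   (P,0)→(Q,1,-1)
state=Q head=1 tape=0[0]1_100   (Q,0)→(P,0,+1)
state=P head=2 tape=00[1]_100   (P,1)→(Q,_,+1)
state=Q head=3 tape=00_[_]100   (Q,_)→(R,_,+1)
state=R head=4 tape=00__[1]00   (R,1)→(P,1,+1)
state=P head=5 tape=00__1[0]0   (P,0)→(Q,1,-1)
state=Q head=4 tape=00__[1]10   (Q,1)→(P,_,-1)
state=P head=3 tape=00_[_]_10
At halt the head is at cell 3.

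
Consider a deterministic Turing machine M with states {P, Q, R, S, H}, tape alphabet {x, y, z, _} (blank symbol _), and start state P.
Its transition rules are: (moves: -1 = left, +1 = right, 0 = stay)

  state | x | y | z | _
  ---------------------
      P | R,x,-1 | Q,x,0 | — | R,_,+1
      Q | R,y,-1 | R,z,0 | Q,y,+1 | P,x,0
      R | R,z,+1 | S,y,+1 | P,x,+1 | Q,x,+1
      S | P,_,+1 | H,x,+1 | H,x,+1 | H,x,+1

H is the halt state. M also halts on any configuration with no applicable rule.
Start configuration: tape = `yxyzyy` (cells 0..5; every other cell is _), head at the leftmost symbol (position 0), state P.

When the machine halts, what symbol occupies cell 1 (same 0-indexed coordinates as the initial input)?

z

P | _[y]xyzyy   read y → write x, move 0, go to Q
Q | _[x]xyzyy   read x → write y, move -1, go to R
R | [_]yxyzyy   read _ → write x, move +1, go to Q
Q | x[y]xyzyy   read y → write z, move 0, go to R
R | x[z]xyzyy   read z → write x, move +1, go to P
P | xx[x]yzyy   read x → write x, move -1, go to R
R | x[x]xyzyy   read x → write z, move +1, go to R
R | xz[x]yzyy   read x → write z, move +1, go to R
R | xzz[y]zyy   read y → write y, move +1, go to S
S | xzzy[z]yy   read z → write x, move +1, go to H
H | xzzyx[y]y
Cell 1 holds z when M halts.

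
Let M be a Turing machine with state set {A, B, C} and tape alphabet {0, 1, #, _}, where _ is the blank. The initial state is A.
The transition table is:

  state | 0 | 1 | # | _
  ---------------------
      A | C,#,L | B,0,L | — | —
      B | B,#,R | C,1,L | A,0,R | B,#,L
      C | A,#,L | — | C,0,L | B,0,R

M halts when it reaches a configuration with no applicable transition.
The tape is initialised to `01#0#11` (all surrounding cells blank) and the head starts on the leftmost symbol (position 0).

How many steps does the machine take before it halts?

9

A | _[0]1#0#11   read 0 → write #, move L, go to C
C | [_]#1#0#11   read _ → write 0, move R, go to B
B | 0[#]1#0#11   read # → write 0, move R, go to A
A | 00[1]#0#11   read 1 → write 0, move L, go to B
B | 0[0]0#0#11   read 0 → write #, move R, go to B
B | 0#[0]#0#11   read 0 → write #, move R, go to B
B | 0##[#]0#11   read # → write 0, move R, go to A
A | 0##0[0]#11   read 0 → write #, move L, go to C
C | 0##[0]##11   read 0 → write #, move L, go to A
A | 0#[#]###11
M halts after 9 transitions.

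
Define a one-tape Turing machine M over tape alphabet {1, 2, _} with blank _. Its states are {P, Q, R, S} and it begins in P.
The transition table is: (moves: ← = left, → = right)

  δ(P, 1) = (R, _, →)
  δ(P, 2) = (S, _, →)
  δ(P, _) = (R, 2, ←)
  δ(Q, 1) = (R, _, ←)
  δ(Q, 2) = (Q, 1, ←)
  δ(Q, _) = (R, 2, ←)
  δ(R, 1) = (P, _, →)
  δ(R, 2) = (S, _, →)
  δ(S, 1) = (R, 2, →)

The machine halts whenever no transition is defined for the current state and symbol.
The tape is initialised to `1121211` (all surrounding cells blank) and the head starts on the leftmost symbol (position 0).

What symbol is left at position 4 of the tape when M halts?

state=P head=0 tape=[1]121211_   (P,1)→(R,_,→)
state=R head=1 tape=_[1]21211_   (R,1)→(P,_,→)
state=P head=2 tape=__[2]1211_   (P,2)→(S,_,→)
state=S head=3 tape=___[1]211_   (S,1)→(R,2,→)
state=R head=4 tape=___2[2]11_   (R,2)→(S,_,→)
state=S head=5 tape=___2_[1]1_   (S,1)→(R,2,→)
state=R head=6 tape=___2_2[1]_   (R,1)→(P,_,→)
state=P head=7 tape=___2_2_[_]   (P,_)→(R,2,←)
state=R head=6 tape=___2_2[_]2
Cell 4 holds _ when M halts.

_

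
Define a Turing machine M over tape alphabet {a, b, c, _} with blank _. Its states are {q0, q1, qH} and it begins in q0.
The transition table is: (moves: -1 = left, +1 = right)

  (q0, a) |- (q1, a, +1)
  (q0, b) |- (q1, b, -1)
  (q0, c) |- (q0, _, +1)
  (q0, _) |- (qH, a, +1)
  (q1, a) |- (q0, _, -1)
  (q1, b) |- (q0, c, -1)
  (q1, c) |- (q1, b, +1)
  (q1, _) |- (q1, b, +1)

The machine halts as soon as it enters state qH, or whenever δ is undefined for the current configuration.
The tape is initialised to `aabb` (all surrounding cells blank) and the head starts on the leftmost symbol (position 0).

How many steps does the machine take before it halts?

q0 | _[a]abb   read a → write a, move +1, go to q1
q1 | _a[a]bb   read a → write _, move -1, go to q0
q0 | _[a]_bb   read a → write a, move +1, go to q1
q1 | _a[_]bb   read _ → write b, move +1, go to q1
q1 | _ab[b]b   read b → write c, move -1, go to q0
q0 | _a[b]cb   read b → write b, move -1, go to q1
q1 | _[a]bcb   read a → write _, move -1, go to q0
q0 | [_]_bcb   read _ → write a, move +1, go to qH
qH | a[_]bcb
M halts after 8 transitions.

8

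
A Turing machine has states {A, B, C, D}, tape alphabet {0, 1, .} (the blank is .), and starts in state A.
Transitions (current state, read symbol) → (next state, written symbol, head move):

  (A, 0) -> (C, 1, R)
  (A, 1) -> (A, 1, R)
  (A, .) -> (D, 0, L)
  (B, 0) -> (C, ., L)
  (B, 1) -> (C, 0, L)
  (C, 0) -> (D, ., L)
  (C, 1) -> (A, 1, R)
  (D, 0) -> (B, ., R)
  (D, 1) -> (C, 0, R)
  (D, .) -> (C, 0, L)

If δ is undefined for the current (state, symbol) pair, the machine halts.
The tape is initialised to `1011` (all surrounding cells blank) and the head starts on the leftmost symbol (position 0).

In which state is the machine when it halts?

B

state=A head=0 tape=[1]011.   (A,1)→(A,1,R)
state=A head=1 tape=1[0]11.   (A,0)→(C,1,R)
state=C head=2 tape=11[1]1.   (C,1)→(A,1,R)
state=A head=3 tape=111[1].   (A,1)→(A,1,R)
state=A head=4 tape=1111[.]   (A,.)→(D,0,L)
state=D head=3 tape=111[1]0   (D,1)→(C,0,R)
state=C head=4 tape=1110[0]   (C,0)→(D,.,L)
state=D head=3 tape=111[0].   (D,0)→(B,.,R)
state=B head=4 tape=111.[.]
No transition is defined for (B, .); M halts in state B.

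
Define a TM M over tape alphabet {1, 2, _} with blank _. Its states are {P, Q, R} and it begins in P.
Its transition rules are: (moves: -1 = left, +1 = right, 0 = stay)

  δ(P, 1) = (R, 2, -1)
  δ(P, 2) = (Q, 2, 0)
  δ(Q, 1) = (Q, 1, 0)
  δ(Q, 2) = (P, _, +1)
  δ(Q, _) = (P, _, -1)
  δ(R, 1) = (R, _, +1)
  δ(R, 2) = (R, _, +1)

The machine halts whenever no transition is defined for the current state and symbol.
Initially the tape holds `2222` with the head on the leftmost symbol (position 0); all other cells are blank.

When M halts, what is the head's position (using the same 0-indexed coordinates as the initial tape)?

4

P | [2]222_   read 2 → write 2, move 0, go to Q
Q | [2]222_   read 2 → write _, move +1, go to P
P | _[2]22_   read 2 → write 2, move 0, go to Q
Q | _[2]22_   read 2 → write _, move +1, go to P
P | __[2]2_   read 2 → write 2, move 0, go to Q
Q | __[2]2_   read 2 → write _, move +1, go to P
P | ___[2]_   read 2 → write 2, move 0, go to Q
Q | ___[2]_   read 2 → write _, move +1, go to P
P | ____[_]
At halt the head is at cell 4.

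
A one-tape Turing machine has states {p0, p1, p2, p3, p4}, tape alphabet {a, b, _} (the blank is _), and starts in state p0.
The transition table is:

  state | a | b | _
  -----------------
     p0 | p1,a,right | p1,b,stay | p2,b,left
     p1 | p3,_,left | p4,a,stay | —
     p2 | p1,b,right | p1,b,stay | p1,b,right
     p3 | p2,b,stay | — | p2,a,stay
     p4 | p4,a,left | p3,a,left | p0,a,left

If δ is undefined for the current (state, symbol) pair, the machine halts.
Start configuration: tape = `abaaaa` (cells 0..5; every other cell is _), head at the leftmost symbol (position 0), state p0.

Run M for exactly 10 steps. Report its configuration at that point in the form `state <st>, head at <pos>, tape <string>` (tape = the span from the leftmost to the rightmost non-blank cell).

state=p0 head=0 tape=____[a]baaaa   (p0,a)→(p1,a,right)
state=p1 head=1 tape=____a[b]aaaa   (p1,b)→(p4,a,stay)
state=p4 head=1 tape=____a[a]aaaa   (p4,a)→(p4,a,left)
state=p4 head=0 tape=____[a]aaaaa   (p4,a)→(p4,a,left)
state=p4 head=-1 tape=___[_]aaaaaa   (p4,_)→(p0,a,left)
state=p0 head=-2 tape=__[_]aaaaaaa   (p0,_)→(p2,b,left)
state=p2 head=-3 tape=_[_]baaaaaaa   (p2,_)→(p1,b,right)
state=p1 head=-2 tape=_b[b]aaaaaaa   (p1,b)→(p4,a,stay)
state=p4 head=-2 tape=_b[a]aaaaaaa   (p4,a)→(p4,a,left)
state=p4 head=-3 tape=_[b]aaaaaaaa   (p4,b)→(p3,a,left)
state=p3 head=-4 tape=[_]aaaaaaaaa
After 10 steps: state p3, head at -4, tape aaaaaaaaa.

state p3, head at -4, tape aaaaaaaaa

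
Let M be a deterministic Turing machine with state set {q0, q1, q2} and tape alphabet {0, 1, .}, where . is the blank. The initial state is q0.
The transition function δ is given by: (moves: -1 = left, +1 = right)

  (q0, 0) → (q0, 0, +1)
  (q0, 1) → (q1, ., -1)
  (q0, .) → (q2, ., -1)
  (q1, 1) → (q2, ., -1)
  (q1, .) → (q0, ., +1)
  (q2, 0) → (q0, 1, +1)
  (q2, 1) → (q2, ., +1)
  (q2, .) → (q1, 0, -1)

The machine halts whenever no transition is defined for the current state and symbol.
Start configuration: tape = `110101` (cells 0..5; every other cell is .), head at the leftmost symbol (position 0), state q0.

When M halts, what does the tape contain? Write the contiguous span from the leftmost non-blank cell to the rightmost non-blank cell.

state=q0 head=0 tape=..[1]10101   (q0,1)→(q1,.,-1)
state=q1 head=-1 tape=.[.].10101   (q1,.)→(q0,.,+1)
state=q0 head=0 tape=..[.]10101   (q0,.)→(q2,.,-1)
state=q2 head=-1 tape=.[.].10101   (q2,.)→(q1,0,-1)
state=q1 head=-2 tape=[.]0.10101   (q1,.)→(q0,.,+1)
state=q0 head=-1 tape=.[0].10101   (q0,0)→(q0,0,+1)
state=q0 head=0 tape=.0[.]10101   (q0,.)→(q2,.,-1)
state=q2 head=-1 tape=.[0].10101   (q2,0)→(q0,1,+1)
state=q0 head=0 tape=.1[.]10101   (q0,.)→(q2,.,-1)
state=q2 head=-1 tape=.[1].10101   (q2,1)→(q2,.,+1)
state=q2 head=0 tape=..[.]10101   (q2,.)→(q1,0,-1)
state=q1 head=-1 tape=.[.]010101   (q1,.)→(q0,.,+1)
state=q0 head=0 tape=..[0]10101   (q0,0)→(q0,0,+1)
state=q0 head=1 tape=..0[1]0101   (q0,1)→(q1,.,-1)
state=q1 head=0 tape=..[0].0101
The non-blank tape span at halt is 0.0101.

0.0101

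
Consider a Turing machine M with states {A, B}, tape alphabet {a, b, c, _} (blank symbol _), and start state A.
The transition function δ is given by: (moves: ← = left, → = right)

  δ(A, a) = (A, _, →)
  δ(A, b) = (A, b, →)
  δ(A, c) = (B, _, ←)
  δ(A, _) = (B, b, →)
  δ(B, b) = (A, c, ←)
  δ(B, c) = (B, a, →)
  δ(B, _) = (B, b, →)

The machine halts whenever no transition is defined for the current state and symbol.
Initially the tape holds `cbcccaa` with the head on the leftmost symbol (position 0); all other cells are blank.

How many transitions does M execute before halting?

17

A | __[c]bcccaa   read c → write _, move ←, go to B
B | _[_]_bcccaa   read _ → write b, move →, go to B
B | _b[_]bcccaa   read _ → write b, move →, go to B
B | _bb[b]cccaa   read b → write c, move ←, go to A
A | _b[b]ccccaa   read b → write b, move →, go to A
A | _bb[c]cccaa   read c → write _, move ←, go to B
B | _b[b]_cccaa   read b → write c, move ←, go to A
A | _[b]c_cccaa   read b → write b, move →, go to A
A | _b[c]_cccaa   read c → write _, move ←, go to B
B | _[b]__cccaa   read b → write c, move ←, go to A
A | [_]c__cccaa   read _ → write b, move →, go to B
B | b[c]__cccaa   read c → write a, move →, go to B
B | ba[_]_cccaa   read _ → write b, move →, go to B
B | bab[_]cccaa   read _ → write b, move →, go to B
B | babb[c]ccaa   read c → write a, move →, go to B
B | babba[c]caa   read c → write a, move →, go to B
B | babbaa[c]aa   read c → write a, move →, go to B
B | babbaaa[a]a
M halts after 17 transitions.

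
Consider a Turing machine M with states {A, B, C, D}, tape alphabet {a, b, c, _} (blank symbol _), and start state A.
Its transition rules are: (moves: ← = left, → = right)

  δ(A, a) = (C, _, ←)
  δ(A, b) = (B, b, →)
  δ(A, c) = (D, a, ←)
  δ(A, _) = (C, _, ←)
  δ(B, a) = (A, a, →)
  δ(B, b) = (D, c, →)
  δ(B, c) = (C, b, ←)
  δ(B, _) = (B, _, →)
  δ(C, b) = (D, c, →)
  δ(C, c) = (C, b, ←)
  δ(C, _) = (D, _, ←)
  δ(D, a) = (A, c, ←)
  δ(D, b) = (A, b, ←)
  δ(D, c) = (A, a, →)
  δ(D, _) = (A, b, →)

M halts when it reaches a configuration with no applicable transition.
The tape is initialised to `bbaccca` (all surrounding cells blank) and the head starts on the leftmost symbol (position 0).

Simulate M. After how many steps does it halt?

A | ___[b]baccca   read b → write b, move →, go to B
B | ___b[b]accca   read b → write c, move →, go to D
D | ___bc[a]ccca   read a → write c, move ←, go to A
A | ___b[c]cccca   read c → write a, move ←, go to D
D | ___[b]acccca   read b → write b, move ←, go to A
A | __[_]bacccca   read _ → write _, move ←, go to C
C | _[_]_bacccca   read _ → write _, move ←, go to D
D | [_]__bacccca   read _ → write b, move →, go to A
A | b[_]_bacccca   read _ → write _, move ←, go to C
C | [b]__bacccca   read b → write c, move →, go to D
D | c[_]_bacccca   read _ → write b, move →, go to A
A | cb[_]bacccca   read _ → write _, move ←, go to C
C | c[b]_bacccca   read b → write c, move →, go to D
D | cc[_]bacccca   read _ → write b, move →, go to A
A | ccb[b]acccca   read b → write b, move →, go to B
B | ccbb[a]cccca   read a → write a, move →, go to A
A | ccbba[c]ccca   read c → write a, move ←, go to D
D | ccbb[a]accca   read a → write c, move ←, go to A
A | ccb[b]caccca   read b → write b, move →, go to B
B | ccbb[c]accca   read c → write b, move ←, go to C
C | ccb[b]baccca   read b → write c, move →, go to D
D | ccbc[b]accca   read b → write b, move ←, go to A
A | ccb[c]baccca   read c → write a, move ←, go to D
D | cc[b]abaccca   read b → write b, move ←, go to A
A | c[c]babaccca   read c → write a, move ←, go to D
D | [c]ababaccca   read c → write a, move →, go to A
A | a[a]babaccca   read a → write _, move ←, go to C
C | [a]_babaccca
M halts after 27 transitions.

27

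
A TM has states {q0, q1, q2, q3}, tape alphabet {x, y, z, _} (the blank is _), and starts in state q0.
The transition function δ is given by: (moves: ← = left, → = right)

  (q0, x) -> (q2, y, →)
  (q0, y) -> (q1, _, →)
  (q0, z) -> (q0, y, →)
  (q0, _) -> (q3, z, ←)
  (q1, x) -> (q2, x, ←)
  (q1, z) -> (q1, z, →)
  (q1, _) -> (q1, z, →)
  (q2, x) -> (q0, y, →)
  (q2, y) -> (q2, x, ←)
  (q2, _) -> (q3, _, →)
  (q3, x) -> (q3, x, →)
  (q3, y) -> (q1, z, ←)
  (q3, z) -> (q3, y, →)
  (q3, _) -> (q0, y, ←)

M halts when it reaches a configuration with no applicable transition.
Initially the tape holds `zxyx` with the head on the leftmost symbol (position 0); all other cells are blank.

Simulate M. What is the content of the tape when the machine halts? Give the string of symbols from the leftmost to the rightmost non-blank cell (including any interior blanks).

state=q0 head=0 tape=_[z]xyx__   (q0,z)→(q0,y,→)
state=q0 head=1 tape=_y[x]yx__   (q0,x)→(q2,y,→)
state=q2 head=2 tape=_yy[y]x__   (q2,y)→(q2,x,←)
state=q2 head=1 tape=_y[y]xx__   (q2,y)→(q2,x,←)
state=q2 head=0 tape=_[y]xxx__   (q2,y)→(q2,x,←)
state=q2 head=-1 tape=[_]xxxx__   (q2,_)→(q3,_,→)
state=q3 head=0 tape=_[x]xxx__   (q3,x)→(q3,x,→)
state=q3 head=1 tape=_x[x]xx__   (q3,x)→(q3,x,→)
state=q3 head=2 tape=_xx[x]x__   (q3,x)→(q3,x,→)
state=q3 head=3 tape=_xxx[x]__   (q3,x)→(q3,x,→)
state=q3 head=4 tape=_xxxx[_]_   (q3,_)→(q0,y,←)
state=q0 head=3 tape=_xxx[x]y_   (q0,x)→(q2,y,→)
state=q2 head=4 tape=_xxxy[y]_   (q2,y)→(q2,x,←)
state=q2 head=3 tape=_xxx[y]x_   (q2,y)→(q2,x,←)
state=q2 head=2 tape=_xx[x]xx_   (q2,x)→(q0,y,→)
state=q0 head=3 tape=_xxy[x]x_   (q0,x)→(q2,y,→)
state=q2 head=4 tape=_xxyy[x]_   (q2,x)→(q0,y,→)
state=q0 head=5 tape=_xxyyy[_]   (q0,_)→(q3,z,←)
state=q3 head=4 tape=_xxyy[y]z   (q3,y)→(q1,z,←)
state=q1 head=3 tape=_xxy[y]zz
The non-blank tape span at halt is xxyyzz.

xxyyzz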